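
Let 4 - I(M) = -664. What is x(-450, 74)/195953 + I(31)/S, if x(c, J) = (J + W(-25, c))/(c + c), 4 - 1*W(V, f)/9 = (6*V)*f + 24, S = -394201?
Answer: 60855974603/34760190848850 ≈ 0.0017507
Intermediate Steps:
W(V, f) = -180 - 54*V*f (W(V, f) = 36 - 9*((6*V)*f + 24) = 36 - 9*(6*V*f + 24) = 36 - 9*(24 + 6*V*f) = 36 + (-216 - 54*V*f) = -180 - 54*V*f)
I(M) = 668 (I(M) = 4 - 1*(-664) = 4 + 664 = 668)
x(c, J) = (-180 + J + 1350*c)/(2*c) (x(c, J) = (J + (-180 - 54*(-25)*c))/(c + c) = (J + (-180 + 1350*c))/((2*c)) = (-180 + J + 1350*c)*(1/(2*c)) = (-180 + J + 1350*c)/(2*c))
x(-450, 74)/195953 + I(31)/S = ((½)*(-180 + 74 + 1350*(-450))/(-450))/195953 + 668/(-394201) = ((½)*(-1/450)*(-180 + 74 - 607500))*(1/195953) + 668*(-1/394201) = ((½)*(-1/450)*(-607606))*(1/195953) - 668/394201 = (303803/450)*(1/195953) - 668/394201 = 303803/88178850 - 668/394201 = 60855974603/34760190848850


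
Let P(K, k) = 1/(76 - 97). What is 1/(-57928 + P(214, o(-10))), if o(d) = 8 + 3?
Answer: -21/1216489 ≈ -1.7263e-5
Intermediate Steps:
o(d) = 11
P(K, k) = -1/21 (P(K, k) = 1/(-21) = -1/21)
1/(-57928 + P(214, o(-10))) = 1/(-57928 - 1/21) = 1/(-1216489/21) = -21/1216489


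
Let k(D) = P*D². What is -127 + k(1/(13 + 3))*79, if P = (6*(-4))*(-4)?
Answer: -779/8 ≈ -97.375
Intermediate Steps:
P = 96 (P = -24*(-4) = 96)
k(D) = 96*D²
-127 + k(1/(13 + 3))*79 = -127 + (96*(1/(13 + 3))²)*79 = -127 + (96*(1/16)²)*79 = -127 + (96*(1/256))*79 = -127 + (3/8)*79 = -127 + 237/8 = -779/8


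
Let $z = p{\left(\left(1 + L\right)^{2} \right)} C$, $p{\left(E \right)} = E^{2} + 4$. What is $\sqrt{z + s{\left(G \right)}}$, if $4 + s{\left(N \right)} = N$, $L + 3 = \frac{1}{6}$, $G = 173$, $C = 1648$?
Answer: $\frac{4 \sqrt{128479}}{9} \approx 159.31$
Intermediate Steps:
$L = - \frac{17}{6}$ ($L = -3 + \frac{1}{6} = - \frac{17}{6} \approx -2.8333$)
$s{\left(N \right)} = -4 + N$
$p{\left(E \right)} = 4 + E^{2}$
$z = \frac{2041975}{81}$ ($z = \left(4 + \left(\left(1 - \frac{17}{6}\right)^{2}\right)^{2}\right) 1648 = \left(4 + \left(\left(- \frac{11}{6}\right)^{2}\right)^{2}\right) 1648 = \left(4 + \left(\frac{121}{36}\right)^{2}\right) 1648 = \left(4 + \frac{14641}{1296}\right) 1648 = \frac{19825}{1296} \cdot 1648 = \frac{2041975}{81} \approx 25210.0$)
$\sqrt{z + s{\left(G \right)}} = \sqrt{\frac{2041975}{81} + \left(-4 + 173\right)} = \sqrt{\frac{2041975}{81} + 169} = \sqrt{\frac{2055664}{81}} = \frac{4 \sqrt{128479}}{9}$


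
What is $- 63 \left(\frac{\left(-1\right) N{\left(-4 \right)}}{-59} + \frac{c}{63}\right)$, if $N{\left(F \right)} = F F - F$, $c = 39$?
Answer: $- \frac{3561}{59} \approx -60.356$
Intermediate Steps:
$N{\left(F \right)} = F^{2} - F$
$- 63 \left(\frac{\left(-1\right) N{\left(-4 \right)}}{-59} + \frac{c}{63}\right) = - 63 \left(\frac{\left(-1\right) \left(- 4 \left(-1 - 4\right)\right)}{-59} + \frac{39}{63}\right) = - 63 \left(- \left(-4\right) \left(-5\right) \left(- \frac{1}{59}\right) + 39 \cdot \frac{1}{63}\right) = - 63 \left(\left(-1\right) 20 \left(- \frac{1}{59}\right) + \frac{13}{21}\right) = - 63 \left(\left(-20\right) \left(- \frac{1}{59}\right) + \frac{13}{21}\right) = - 63 \left(\frac{20}{59} + \frac{13}{21}\right) = \left(-63\right) \frac{1187}{1239} = - \frac{3561}{59}$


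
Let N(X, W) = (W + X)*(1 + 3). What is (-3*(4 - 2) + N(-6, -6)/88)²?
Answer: 5184/121 ≈ 42.843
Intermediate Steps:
N(X, W) = 4*W + 4*X (N(X, W) = (W + X)*4 = 4*W + 4*X)
(-3*(4 - 2) + N(-6, -6)/88)² = (-3*(4 - 2) + (4*(-6) + 4*(-6))/88)² = (-3*2 + (-24 - 24)*(1/88))² = (-6 - 48*1/88)² = (-6 - 6/11)² = (-72/11)² = 5184/121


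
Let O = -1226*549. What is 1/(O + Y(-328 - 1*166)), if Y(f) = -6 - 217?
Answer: -1/673297 ≈ -1.4852e-6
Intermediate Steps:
Y(f) = -223
O = -673074
1/(O + Y(-328 - 1*166)) = 1/(-673074 - 223) = 1/(-673297) = -1/673297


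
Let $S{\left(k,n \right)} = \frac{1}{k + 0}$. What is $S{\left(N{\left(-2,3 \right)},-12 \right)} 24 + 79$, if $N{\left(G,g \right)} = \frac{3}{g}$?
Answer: $103$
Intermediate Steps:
$S{\left(k,n \right)} = \frac{1}{k}$
$S{\left(N{\left(-2,3 \right)},-12 \right)} 24 + 79 = \frac{1}{3 \cdot \frac{1}{3}} \cdot 24 + 79 = 1^{-1} \cdot 24 + 79 = 1 \cdot 24 + 79 = 24 + 79 = 103$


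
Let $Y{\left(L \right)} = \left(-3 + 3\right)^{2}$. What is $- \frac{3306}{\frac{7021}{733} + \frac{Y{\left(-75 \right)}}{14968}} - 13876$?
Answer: $- \frac{99846694}{7021} \approx -14221.0$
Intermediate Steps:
$Y{\left(L \right)} = 0$ ($Y{\left(L \right)} = 0^{2} = 0$)
$- \frac{3306}{\frac{7021}{733} + \frac{Y{\left(-75 \right)}}{14968}} - 13876 = - \frac{3306}{\frac{7021}{733} + \frac{0}{14968}} - 13876 = - \frac{3306}{7021 \cdot \frac{1}{733} + 0 \cdot \frac{1}{14968}} - 13876 = - \frac{3306}{\frac{7021}{733} + 0} - 13876 = - \frac{3306}{\frac{7021}{733}} - 13876 = \left(-3306\right) \frac{733}{7021} - 13876 = - \frac{2423298}{7021} - 13876 = - \frac{99846694}{7021}$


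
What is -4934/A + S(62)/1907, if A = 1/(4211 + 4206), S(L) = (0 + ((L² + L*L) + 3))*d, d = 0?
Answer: -41529478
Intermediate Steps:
S(L) = 0 (S(L) = (0 + ((L² + L*L) + 3))*0 = (0 + ((L² + L²) + 3))*0 = (0 + (2*L² + 3))*0 = (0 + (3 + 2*L²))*0 = (3 + 2*L²)*0 = 0)
A = 1/8417 ≈ 0.00011881
-4934/A + S(62)/1907 = -4934/1/8417 + 0/1907 = -4934*8417 + 0*(1/1907) = -41529478 + 0 = -41529478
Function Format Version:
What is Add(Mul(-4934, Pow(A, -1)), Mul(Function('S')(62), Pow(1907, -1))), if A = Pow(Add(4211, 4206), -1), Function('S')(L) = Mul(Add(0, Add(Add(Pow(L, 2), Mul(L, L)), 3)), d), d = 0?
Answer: -41529478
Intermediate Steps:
Function('S')(L) = 0 (Function('S')(L) = Mul(Add(0, Add(Add(Pow(L, 2), Mul(L, L)), 3)), 0) = Mul(Add(0, Add(Add(Pow(L, 2), Pow(L, 2)), 3)), 0) = Mul(Add(0, Add(Mul(2, Pow(L, 2)), 3)), 0) = Mul(Add(0, Add(3, Mul(2, Pow(L, 2)))), 0) = Mul(Add(3, Mul(2, Pow(L, 2))), 0) = 0)
A = Rational(1, 8417) (A = Pow(8417, -1) = Rational(1, 8417) ≈ 0.00011881)
Add(Mul(-4934, Pow(A, -1)), Mul(Function('S')(62), Pow(1907, -1))) = Add(Mul(-4934, Pow(Rational(1, 8417), -1)), Mul(0, Pow(1907, -1))) = Add(Mul(-4934, 8417), Mul(0, Rational(1, 1907))) = Add(-41529478, 0) = -41529478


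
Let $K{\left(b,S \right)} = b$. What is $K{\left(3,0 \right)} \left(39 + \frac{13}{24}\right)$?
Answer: $\frac{949}{8} \approx 118.63$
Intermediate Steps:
$K{\left(3,0 \right)} \left(39 + \frac{13}{24}\right) = 3 \left(39 + \frac{13}{24}\right) = 3 \cdot \frac{949}{24} = \frac{949}{8}$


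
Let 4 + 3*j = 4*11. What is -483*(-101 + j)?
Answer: 42343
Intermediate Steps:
j = 40/3 (j = -4/3 + (4*11)/3 = -4/3 + (⅓)*44 = -4/3 + 44/3 = 40/3 ≈ 13.333)
-483*(-101 + j) = -483*(-101 + 40/3) = -483*(-263/3) = 42343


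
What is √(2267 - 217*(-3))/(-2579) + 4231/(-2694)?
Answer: -4231/2694 - √2918/2579 ≈ -1.5915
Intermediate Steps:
√(2267 - 217*(-3))/(-2579) + 4231/(-2694) = √(2267 + 651)*(-1/2579) + 4231*(-1/2694) = √2918*(-1/2579) - 4231/2694 = -√2918/2579 - 4231/2694 = -4231/2694 - √2918/2579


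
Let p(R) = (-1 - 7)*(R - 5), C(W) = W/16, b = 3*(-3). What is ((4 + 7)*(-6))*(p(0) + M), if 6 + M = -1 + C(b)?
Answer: -17127/8 ≈ -2140.9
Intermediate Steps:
b = -9
C(W) = W/16 (C(W) = W*(1/16) = W/16)
p(R) = 40 - 8*R (p(R) = -8*(-5 + R) = 40 - 8*R)
M = -121/16 (M = -6 + (-1 + (1/16)*(-9)) = -6 + (-1 - 9/16) = -6 - 25/16 = -121/16 ≈ -7.5625)
((4 + 7)*(-6))*(p(0) + M) = ((4 + 7)*(-6))*((40 - 8*0) - 121/16) = (11*(-6))*((40 + 0) - 121/16) = -66*(40 - 121/16) = -66*519/16 = -17127/8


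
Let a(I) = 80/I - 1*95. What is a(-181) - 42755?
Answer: -7755930/181 ≈ -42850.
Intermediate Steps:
a(I) = -95 + 80/I (a(I) = 80/I - 95 = -95 + 80/I)
a(-181) - 42755 = (-95 + 80/(-181)) - 42755 = (-95 + 80*(-1/181)) - 42755 = (-95 - 80/181) - 42755 = -17275/181 - 42755 = -7755930/181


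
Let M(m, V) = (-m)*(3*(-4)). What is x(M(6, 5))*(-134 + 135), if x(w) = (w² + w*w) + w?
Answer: 10440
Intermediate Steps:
M(m, V) = 12*m (M(m, V) = -m*(-12) = 12*m)
x(w) = w + 2*w² (x(w) = (w² + w²) + w = 2*w² + w = w + 2*w²)
x(M(6, 5))*(-134 + 135) = ((12*6)*(1 + 2*(12*6)))*(-134 + 135) = (72*(1 + 2*72))*1 = (72*(1 + 144))*1 = (72*145)*1 = 10440*1 = 10440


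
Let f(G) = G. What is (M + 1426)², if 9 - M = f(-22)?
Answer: 2122849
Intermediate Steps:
M = 31 (M = 9 - 1*(-22) = 9 + 22 = 31)
(M + 1426)² = (31 + 1426)² = 1457² = 2122849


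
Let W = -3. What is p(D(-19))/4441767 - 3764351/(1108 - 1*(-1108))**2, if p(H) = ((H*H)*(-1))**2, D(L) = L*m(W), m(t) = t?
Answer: 11705506532813/7270663256384 ≈ 1.6100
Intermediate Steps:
D(L) = -3*L (D(L) = L*(-3) = -3*L)
p(H) = H**4 (p(H) = (H**2*(-1))**2 = (-H**2)**2 = H**4)
p(D(-19))/4441767 - 3764351/(1108 - 1*(-1108))**2 = (-3*(-19))**4/4441767 - 3764351/(1108 - 1*(-1108))**2 = 57**4*(1/4441767) - 3764351/(1108 + 1108)**2 = 10556001*(1/4441767) - 3764351/(2216**2) = 3518667/1480589 - 3764351/4910656 = 11705506532813/7270663256384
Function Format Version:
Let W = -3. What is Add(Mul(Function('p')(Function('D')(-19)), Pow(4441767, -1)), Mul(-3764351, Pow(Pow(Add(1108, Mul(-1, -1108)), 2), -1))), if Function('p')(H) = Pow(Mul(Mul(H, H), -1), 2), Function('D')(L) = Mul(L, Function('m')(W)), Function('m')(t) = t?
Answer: Rational(11705506532813, 7270663256384) ≈ 1.6100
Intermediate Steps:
Function('D')(L) = Mul(-3, L) (Function('D')(L) = Mul(L, -3) = Mul(-3, L))
Function('p')(H) = Pow(H, 4) (Function('p')(H) = Pow(Mul(Pow(H, 2), -1), 2) = Pow(Mul(-1, Pow(H, 2)), 2) = Pow(H, 4))
Add(Mul(Function('p')(Function('D')(-19)), Pow(4441767, -1)), Mul(-3764351, Pow(Pow(Add(1108, Mul(-1, -1108)), 2), -1))) = Add(Mul(Pow(Mul(-3, -19), 4), Pow(4441767, -1)), Mul(-3764351, Pow(Pow(Add(1108, Mul(-1, -1108)), 2), -1))) = Add(Mul(Pow(57, 4), Rational(1, 4441767)), Mul(-3764351, Pow(Pow(Add(1108, 1108), 2), -1))) = Add(Mul(10556001, Rational(1, 4441767)), Mul(-3764351, Pow(Pow(2216, 2), -1))) = Add(Rational(3518667, 1480589), Mul(-3764351, Pow(4910656, -1))) = Add(Rational(3518667, 1480589), Mul(-3764351, Rational(1, 4910656))) = Add(Rational(3518667, 1480589), Rational(-3764351, 4910656)) = Rational(11705506532813, 7270663256384)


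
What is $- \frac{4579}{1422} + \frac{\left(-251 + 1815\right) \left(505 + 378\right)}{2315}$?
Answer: $\frac{1953198679}{3291930} \approx 593.33$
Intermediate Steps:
$- \frac{4579}{1422} + \frac{\left(-251 + 1815\right) \left(505 + 378\right)}{2315} = \left(-4579\right) \frac{1}{1422} + 1564 \cdot 883 \cdot \frac{1}{2315} = - \frac{4579}{1422} + 1381012 \cdot \frac{1}{2315} = - \frac{4579}{1422} + \frac{1381012}{2315} = \frac{1953198679}{3291930}$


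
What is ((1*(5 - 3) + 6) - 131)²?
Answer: 15129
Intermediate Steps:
((1*(5 - 3) + 6) - 131)² = ((1*2 + 6) - 131)² = ((2 + 6) - 131)² = (8 - 131)² = (-123)² = 15129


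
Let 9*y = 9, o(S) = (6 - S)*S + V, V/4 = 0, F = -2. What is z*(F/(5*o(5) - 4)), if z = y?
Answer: -2/21 ≈ -0.095238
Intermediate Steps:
V = 0 (V = 4*0 = 0)
o(S) = S*(6 - S) (o(S) = (6 - S)*S + 0 = S*(6 - S) + 0 = S*(6 - S))
y = 1 (y = (⅑)*9 = 1)
z = 1
z*(F/(5*o(5) - 4)) = 1*(-2/(5*(5*(6 - 1*5)) - 4)) = 1*(-2/(5*(5*(6 - 5)) - 4)) = 1*(-2/(5*(5*1) - 4)) = 1*(-2/(5*5 - 4)) = 1*(-2/(25 - 4)) = 1*(-2/21) = -2/21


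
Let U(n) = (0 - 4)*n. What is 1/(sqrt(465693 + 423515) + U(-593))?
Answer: 593/1184294 - sqrt(222302)/2368588 ≈ 0.00030166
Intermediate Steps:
U(n) = -4*n
1/(sqrt(465693 + 423515) + U(-593)) = 1/(sqrt(465693 + 423515) - 4*(-593)) = 1/(sqrt(889208) + 2372) = 1/(2*sqrt(222302) + 2372) = 1/(2372 + 2*sqrt(222302))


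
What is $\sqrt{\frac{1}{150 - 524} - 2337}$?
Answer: $\frac{i \sqrt{326890586}}{374} \approx 48.343 i$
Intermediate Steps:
$\sqrt{\frac{1}{150 - 524} - 2337} = \sqrt{\frac{1}{-374} - 2337} = \sqrt{- \frac{1}{374} - 2337} = \sqrt{- \frac{874039}{374}} = \frac{i \sqrt{326890586}}{374}$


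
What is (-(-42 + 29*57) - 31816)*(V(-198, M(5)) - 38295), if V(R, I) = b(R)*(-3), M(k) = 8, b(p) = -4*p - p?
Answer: 1379365155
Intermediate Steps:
b(p) = -5*p
V(R, I) = 15*R (V(R, I) = -5*R*(-3) = 15*R)
(-(-42 + 29*57) - 31816)*(V(-198, M(5)) - 38295) = (-(-42 + 29*57) - 31816)*(15*(-198) - 38295) = (-(-42 + 1653) - 31816)*(-2970 - 38295) = (-1*1611 - 31816)*(-41265) = (-1611 - 31816)*(-41265) = -33427*(-41265) = 1379365155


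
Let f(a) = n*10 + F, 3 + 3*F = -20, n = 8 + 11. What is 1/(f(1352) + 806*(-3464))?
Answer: -3/8375405 ≈ -3.5819e-7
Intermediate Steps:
n = 19
F = -23/3 (F = -1 + (⅓)*(-20) = -1 - 20/3 = -23/3 ≈ -7.6667)
f(a) = 547/3 (f(a) = 19*10 - 23/3 = 190 - 23/3 = 547/3)
1/(f(1352) + 806*(-3464)) = 1/(547/3 + 806*(-3464)) = 1/(547/3 - 2791984) = 1/(-8375405/3) = -3/8375405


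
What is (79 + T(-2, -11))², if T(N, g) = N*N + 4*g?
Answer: 1521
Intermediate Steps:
T(N, g) = N² + 4*g
(79 + T(-2, -11))² = (79 + ((-2)² + 4*(-11)))² = (79 + (4 - 44))² = (79 - 40)² = 39² = 1521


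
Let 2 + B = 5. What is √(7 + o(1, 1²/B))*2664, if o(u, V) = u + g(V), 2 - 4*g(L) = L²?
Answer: 444*√305 ≈ 7754.1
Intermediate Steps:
B = 3 (B = -2 + 5 = 3)
g(L) = ½ - L²/4
o(u, V) = ½ + u - V²/4 (o(u, V) = u + (½ - V²/4) = ½ + u - V²/4)
√(7 + o(1, 1²/B))*2664 = √(7 + (½ + 1 - (1²/3)²/4))*2664 = √(7 + (½ + 1 - (1*(⅓))²/4))*2664 = √(7 + (½ + 1 - (⅓)²/4))*2664 = √(7 + (½ + 1 - ¼*⅑))*2664 = √(7 + (½ + 1 - 1/36))*2664 = √(7 + 53/36)*2664 = √(305/36)*2664 = (√305/6)*2664 = 444*√305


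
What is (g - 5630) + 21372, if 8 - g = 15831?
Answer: -81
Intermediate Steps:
g = -15823 (g = 8 - 1*15831 = 8 - 15831 = -15823)
(g - 5630) + 21372 = (-15823 - 5630) + 21372 = -21453 + 21372 = -81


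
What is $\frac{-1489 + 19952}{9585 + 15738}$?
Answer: $\frac{18463}{25323} \approx 0.7291$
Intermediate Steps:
$\frac{-1489 + 19952}{9585 + 15738} = \frac{18463}{25323}$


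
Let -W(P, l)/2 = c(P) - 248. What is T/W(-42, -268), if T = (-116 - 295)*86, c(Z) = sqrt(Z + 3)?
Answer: -4382904/61543 - 17673*I*sqrt(39)/61543 ≈ -71.217 - 1.7933*I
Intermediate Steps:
c(Z) = sqrt(3 + Z)
W(P, l) = 496 - 2*sqrt(3 + P) (W(P, l) = -2*(sqrt(3 + P) - 248) = -2*(-248 + sqrt(3 + P)) = 496 - 2*sqrt(3 + P))
T = -35346 (T = -411*86 = -35346)
T/W(-42, -268) = -35346/(496 - 2*sqrt(3 - 42)) = -35346/(496 - 2*I*sqrt(39))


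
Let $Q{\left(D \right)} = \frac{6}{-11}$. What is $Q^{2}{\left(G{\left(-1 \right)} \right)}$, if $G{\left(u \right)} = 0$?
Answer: $\frac{36}{121} \approx 0.29752$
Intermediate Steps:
$Q{\left(D \right)} = - \frac{6}{11}$ ($Q{\left(D \right)} = 6 \left(- \frac{1}{11}\right) = - \frac{6}{11}$)
$Q^{2}{\left(G{\left(-1 \right)} \right)} = \left(- \frac{6}{11}\right)^{2} = \frac{36}{121}$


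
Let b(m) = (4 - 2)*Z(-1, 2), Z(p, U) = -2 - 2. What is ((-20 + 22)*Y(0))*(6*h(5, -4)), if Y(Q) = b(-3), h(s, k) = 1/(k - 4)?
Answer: 12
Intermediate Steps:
Z(p, U) = -4
h(s, k) = 1/(-4 + k)
b(m) = -8 (b(m) = (4 - 2)*(-4) = 2*(-4) = -8)
Y(Q) = -8
((-20 + 22)*Y(0))*(6*h(5, -4)) = ((-20 + 22)*(-8))*(6/(-4 - 4)) = (2*(-8))*(6/(-8)) = -96*(-1)/8 = -16*(-¾) = 12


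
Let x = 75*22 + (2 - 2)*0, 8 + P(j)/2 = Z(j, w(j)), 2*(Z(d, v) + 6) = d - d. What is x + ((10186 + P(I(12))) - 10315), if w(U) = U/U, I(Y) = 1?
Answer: 1493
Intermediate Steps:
w(U) = 1
Z(d, v) = -6 (Z(d, v) = -6 + (d - d)/2 = -6 + (½)*0 = -6 + 0 = -6)
P(j) = -28 (P(j) = -16 + 2*(-6) = -16 - 12 = -28)
x = 1650 (x = 1650 + 0*0 = 1650 + 0 = 1650)
x + ((10186 + P(I(12))) - 10315) = 1650 + ((10186 - 28) - 10315) = 1650 + (10158 - 10315) = 1650 - 157 = 1493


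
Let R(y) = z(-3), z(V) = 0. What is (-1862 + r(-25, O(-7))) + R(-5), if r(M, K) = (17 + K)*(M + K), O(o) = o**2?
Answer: -278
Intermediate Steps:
R(y) = 0
r(M, K) = (17 + K)*(K + M)
(-1862 + r(-25, O(-7))) + R(-5) = (-1862 + (((-7)**2)**2 + 17*(-7)**2 + 17*(-25) + (-7)**2*(-25))) + 0 = (-1862 + (49**2 + 17*49 - 425 + 49*(-25))) + 0 = (-1862 + (2401 + 833 - 425 - 1225)) + 0 = (-1862 + 1584) + 0 = -278 + 0 = -278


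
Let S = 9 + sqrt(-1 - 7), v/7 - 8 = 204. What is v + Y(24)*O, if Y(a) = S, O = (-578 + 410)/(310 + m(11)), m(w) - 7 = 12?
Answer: 69532/47 - 48*I*sqrt(2)/47 ≈ 1479.4 - 1.4443*I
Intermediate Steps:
v = 1484 (v = 56 + 7*204 = 56 + 1428 = 1484)
m(w) = 19 (m(w) = 7 + 12 = 19)
O = -24/47 (O = (-578 + 410)/(310 + 19) = -168/329 = -168*1/329 = -24/47 ≈ -0.51064)
S = 9 + 2*I*sqrt(2) (S = 9 + sqrt(-8) = 9 + 2*I*sqrt(2) ≈ 9.0 + 2.8284*I)
Y(a) = 9 + 2*I*sqrt(2)
v + Y(24)*O = 1484 + (9 + 2*I*sqrt(2))*(-24/47) = 1484 + (-216/47 - 48*I*sqrt(2)/47) = 69532/47 - 48*I*sqrt(2)/47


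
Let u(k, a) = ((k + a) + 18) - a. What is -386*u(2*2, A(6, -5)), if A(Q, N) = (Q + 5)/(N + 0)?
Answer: -8492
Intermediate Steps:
A(Q, N) = (5 + Q)/N
u(k, a) = 18 + k (u(k, a) = ((a + k) + 18) - a = (18 + a + k) - a = 18 + k)
-386*u(2*2, A(6, -5)) = -386*(18 + 2*2) = -386*(18 + 4) = -386*22 = -8492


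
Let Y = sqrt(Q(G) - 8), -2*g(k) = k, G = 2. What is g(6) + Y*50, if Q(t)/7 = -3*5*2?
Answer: -3 + 50*I*sqrt(218) ≈ -3.0 + 738.24*I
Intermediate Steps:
g(k) = -k/2
Q(t) = -210 (Q(t) = 7*(-3*5*2) = 7*(-15*2) = 7*(-30) = -210)
Y = I*sqrt(218) (Y = sqrt(-210 - 8) = sqrt(-218) = I*sqrt(218) ≈ 14.765*I)
g(6) + Y*50 = -1/2*6 + (I*sqrt(218))*50 = -3 + 50*I*sqrt(218)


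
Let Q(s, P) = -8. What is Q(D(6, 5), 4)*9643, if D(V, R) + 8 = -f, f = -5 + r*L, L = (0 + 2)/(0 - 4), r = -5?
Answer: -77144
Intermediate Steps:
L = -½ (L = 2/(-4) = 2*(-¼) = -½ ≈ -0.50000)
f = -5/2 (f = -5 - 5*(-½) = -5 + 5/2 = -5/2 ≈ -2.5000)
D(V, R) = -11/2 (D(V, R) = -8 - 1*(-5/2) = -8 + 5/2 = -11/2)
Q(D(6, 5), 4)*9643 = -8*9643 = -77144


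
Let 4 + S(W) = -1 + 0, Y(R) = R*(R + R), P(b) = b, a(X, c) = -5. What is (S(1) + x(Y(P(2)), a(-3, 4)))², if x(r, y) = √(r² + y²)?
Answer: (5 - √89)² ≈ 19.660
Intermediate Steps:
Y(R) = 2*R² (Y(R) = R*(2*R) = 2*R²)
S(W) = -5 (S(W) = -4 + (-1 + 0) = -4 - 1 = -5)
(S(1) + x(Y(P(2)), a(-3, 4)))² = (-5 + √((2*2²)² + (-5)²))² = (-5 + √((2*4)² + 25))² = (-5 + √(8² + 25))² = (-5 + √(64 + 25))² = (-5 + √89)²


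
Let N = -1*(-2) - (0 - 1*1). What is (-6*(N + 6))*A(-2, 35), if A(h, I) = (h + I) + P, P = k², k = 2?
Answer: -1998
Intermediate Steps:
P = 4 (P = 2² = 4)
N = 3 (N = 2 - (0 - 1) = 2 - 1*(-1) = 2 + 1 = 3)
A(h, I) = 4 + I + h (A(h, I) = (h + I) + 4 = (I + h) + 4 = 4 + I + h)
(-6*(N + 6))*A(-2, 35) = (-6*(3 + 6))*(4 + 35 - 2) = -6*9*37 = -54*37 = -1998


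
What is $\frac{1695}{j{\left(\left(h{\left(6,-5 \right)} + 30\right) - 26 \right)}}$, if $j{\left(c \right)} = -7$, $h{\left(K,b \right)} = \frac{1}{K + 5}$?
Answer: $- \frac{1695}{7} \approx -242.14$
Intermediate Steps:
$h{\left(K,b \right)} = \frac{1}{5 + K}$
$\frac{1695}{j{\left(\left(h{\left(6,-5 \right)} + 30\right) - 26 \right)}} = \frac{1695}{-7} = 1695 \left(- \frac{1}{7}\right) = - \frac{1695}{7}$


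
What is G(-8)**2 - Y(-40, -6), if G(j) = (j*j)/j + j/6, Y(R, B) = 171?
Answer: -755/9 ≈ -83.889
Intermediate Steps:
G(j) = 7*j/6 (G(j) = j**2/j + j*(1/6) = j + j/6 = 7*j/6)
G(-8)**2 - Y(-40, -6) = ((7/6)*(-8))**2 - 1*171 = (-28/3)**2 - 171 = 784/9 - 171 = -755/9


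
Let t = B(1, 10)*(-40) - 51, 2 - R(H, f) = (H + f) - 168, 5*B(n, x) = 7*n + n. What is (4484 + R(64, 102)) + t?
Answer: 4373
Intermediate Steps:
B(n, x) = 8*n/5 (B(n, x) = (7*n + n)/5 = (8*n)/5 = 8*n/5)
R(H, f) = 170 - H - f (R(H, f) = 2 - ((H + f) - 168) = 2 - (-168 + H + f) = 2 + (168 - H - f) = 170 - H - f)
t = -115 (t = ((8/5)*1)*(-40) - 51 = (8/5)*(-40) - 51 = -64 - 51 = -115)
(4484 + R(64, 102)) + t = (4484 + (170 - 1*64 - 1*102)) - 115 = (4484 + (170 - 64 - 102)) - 115 = (4484 + 4) - 115 = 4488 - 115 = 4373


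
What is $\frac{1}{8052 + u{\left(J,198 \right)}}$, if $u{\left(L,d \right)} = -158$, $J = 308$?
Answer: $\frac{1}{7894} \approx 0.00012668$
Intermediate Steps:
$\frac{1}{8052 + u{\left(J,198 \right)}} = \frac{1}{8052 - 158} = \frac{1}{7894}$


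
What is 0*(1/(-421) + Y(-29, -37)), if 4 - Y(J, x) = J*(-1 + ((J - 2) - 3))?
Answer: 0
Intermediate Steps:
Y(J, x) = 4 - J*(-6 + J) (Y(J, x) = 4 - J*(-1 + ((J - 2) - 3)) = 4 - J*(-1 + ((-2 + J) - 3)) = 4 - J*(-1 + (-5 + J)) = 4 - J*(-6 + J))
0*(1/(-421) + Y(-29, -37)) = 0*(1/(-421) + (4 - 1*(-29)**2 + 6*(-29))) = 0*(-1/421 + (4 - 1*841 - 174)) = 0*(-1/421 + (4 - 841 - 174)) = 0*(-1/421 - 1011) = 0*(-425632/421) = 0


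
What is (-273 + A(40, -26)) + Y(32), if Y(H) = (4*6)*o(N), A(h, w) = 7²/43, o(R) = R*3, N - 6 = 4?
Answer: 19270/43 ≈ 448.14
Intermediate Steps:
N = 10 (N = 6 + 4 = 10)
o(R) = 3*R
A(h, w) = 49/43 (A(h, w) = 49*(1/43) = 49/43)
Y(H) = 720 (Y(H) = (4*6)*(3*10) = 24*30 = 720)
(-273 + A(40, -26)) + Y(32) = (-273 + 49/43) + 720 = -11690/43 + 720 = 19270/43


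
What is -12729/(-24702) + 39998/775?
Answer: 332631857/6381350 ≈ 52.126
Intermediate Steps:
-12729/(-24702) + 39998/775 = -12729*(-1/24702) + 39998*(1/775) = 4243/8234 + 39998/775 = 332631857/6381350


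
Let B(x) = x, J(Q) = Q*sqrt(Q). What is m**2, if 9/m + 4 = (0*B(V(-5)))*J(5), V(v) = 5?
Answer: 81/16 ≈ 5.0625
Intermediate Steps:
J(Q) = Q**(3/2)
m = -9/4 (m = 9/(-4 + (0*5)*5**(3/2)) = 9/(-4 + 0*(5*sqrt(5))) = 9/(-4 + 0) = 9/(-4) = 9*(-1/4) = -9/4 ≈ -2.2500)
m**2 = (-9/4)**2 = 81/16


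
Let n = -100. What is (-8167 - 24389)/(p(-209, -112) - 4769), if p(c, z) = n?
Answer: 10852/1623 ≈ 6.6864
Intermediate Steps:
p(c, z) = -100
(-8167 - 24389)/(p(-209, -112) - 4769) = (-8167 - 24389)/(-100 - 4769) = -32556/(-4869) = -32556*(-1/4869) = 10852/1623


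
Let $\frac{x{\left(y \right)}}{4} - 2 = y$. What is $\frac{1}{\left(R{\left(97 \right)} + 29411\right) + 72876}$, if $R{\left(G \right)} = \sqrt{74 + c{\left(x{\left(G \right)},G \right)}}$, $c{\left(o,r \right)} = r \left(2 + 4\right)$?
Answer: $\frac{102287}{10462629713} - \frac{4 \sqrt{41}}{10462629713} \approx 9.774 \cdot 10^{-6}$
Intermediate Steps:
$x{\left(y \right)} = 8 + 4 y$
$c{\left(o,r \right)} = 6 r$ ($c{\left(o,r \right)} = r 6 = 6 r$)
$R{\left(G \right)} = \sqrt{74 + 6 G}$
$\frac{1}{\left(R{\left(97 \right)} + 29411\right) + 72876} = \frac{1}{\left(\sqrt{74 + 6 \cdot 97} + 29411\right) + 72876} = \frac{1}{\left(\sqrt{74 + 582} + 29411\right) + 72876} = \frac{1}{\left(\sqrt{656} + 29411\right) + 72876} = \frac{1}{\left(4 \sqrt{41} + 29411\right) + 72876} = \frac{1}{\left(29411 + 4 \sqrt{41}\right) + 72876} = \frac{1}{102287 + 4 \sqrt{41}}$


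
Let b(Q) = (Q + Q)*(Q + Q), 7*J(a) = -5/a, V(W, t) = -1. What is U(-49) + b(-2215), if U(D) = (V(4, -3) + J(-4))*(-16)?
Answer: 137374392/7 ≈ 1.9625e+7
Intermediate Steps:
J(a) = -5/(7*a) (J(a) = (-5/a)/7 = -5/(7*a))
b(Q) = 4*Q² (b(Q) = (2*Q)*(2*Q) = 4*Q²)
U(D) = 92/7 (U(D) = (-1 - 5/7/(-4))*(-16) = (-1 - 5/7*(-¼))*(-16) = (-1 + 5/28)*(-16) = -23/28*(-16) = 92/7)
U(-49) + b(-2215) = 92/7 + 4*(-2215)² = 92/7 + 4*4906225 = 92/7 + 19624900 = 137374392/7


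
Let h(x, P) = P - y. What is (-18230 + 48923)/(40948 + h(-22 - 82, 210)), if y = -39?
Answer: 2361/3169 ≈ 0.74503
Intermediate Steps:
h(x, P) = 39 + P (h(x, P) = P - 1*(-39) = P + 39 = 39 + P)
(-18230 + 48923)/(40948 + h(-22 - 82, 210)) = (-18230 + 48923)/(40948 + (39 + 210)) = 30693/(40948 + 249) = 30693/41197 = 30693*(1/41197) = 2361/3169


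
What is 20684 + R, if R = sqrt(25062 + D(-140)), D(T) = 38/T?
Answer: 20684 + sqrt(122802470)/70 ≈ 20842.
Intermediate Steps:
R = sqrt(122802470)/70 (R = sqrt(25062 + 38/(-140)) = sqrt(25062 + 38*(-1/140)) = sqrt(25062 - 19/70) = sqrt(1754321/70) = sqrt(122802470)/70 ≈ 158.31)
20684 + R = 20684 + sqrt(122802470)/70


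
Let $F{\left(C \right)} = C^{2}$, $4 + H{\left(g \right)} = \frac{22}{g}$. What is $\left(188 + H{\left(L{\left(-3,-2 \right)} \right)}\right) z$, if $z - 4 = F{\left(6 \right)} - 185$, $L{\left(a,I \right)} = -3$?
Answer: $- \frac{76850}{3} \approx -25617.0$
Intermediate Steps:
$H{\left(g \right)} = -4 + \frac{22}{g}$
$z = -145$ ($z = 4 - \left(185 - 6^{2}\right) = 4 + \left(36 - 185\right) = 4 - 149 = -145$)
$\left(188 + H{\left(L{\left(-3,-2 \right)} \right)}\right) z = \left(188 + \left(-4 + \frac{22}{-3}\right)\right) \left(-145\right) = \left(188 + \left(-4 + 22 \left(- \frac{1}{3}\right)\right)\right) \left(-145\right) = \left(188 - \frac{34}{3}\right) \left(-145\right) = \frac{530}{3} \left(-145\right) = - \frac{76850}{3}$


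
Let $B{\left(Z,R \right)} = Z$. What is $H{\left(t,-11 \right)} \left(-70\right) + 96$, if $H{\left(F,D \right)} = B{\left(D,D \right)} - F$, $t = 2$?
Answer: $1006$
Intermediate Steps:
$H{\left(F,D \right)} = D - F$
$H{\left(t,-11 \right)} \left(-70\right) + 96 = \left(-11 - 2\right) \left(-70\right) + 96 = \left(-13\right) \left(-70\right) + 96 = 910 + 96 = 1006$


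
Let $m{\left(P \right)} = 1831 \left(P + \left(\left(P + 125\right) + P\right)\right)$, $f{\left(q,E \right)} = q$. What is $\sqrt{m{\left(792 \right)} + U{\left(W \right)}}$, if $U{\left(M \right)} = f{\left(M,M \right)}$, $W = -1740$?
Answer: $\sqrt{4577591} \approx 2139.5$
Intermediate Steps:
$U{\left(M \right)} = M$
$m{\left(P \right)} = 228875 + 5493 P$ ($m{\left(P \right)} = 1831 \left(P + \left(\left(125 + P\right) + P\right)\right) = 1831 \left(P + \left(125 + 2 P\right)\right) = 1831 \left(125 + 3 P\right) = 228875 + 5493 P$)
$\sqrt{m{\left(792 \right)} + U{\left(W \right)}} = \sqrt{\left(228875 + 5493 \cdot 792\right) - 1740} = \sqrt{\left(228875 + 4350456\right) - 1740} = \sqrt{4579331 - 1740} = \sqrt{4577591}$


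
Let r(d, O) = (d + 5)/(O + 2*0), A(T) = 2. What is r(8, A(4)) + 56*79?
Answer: 8861/2 ≈ 4430.5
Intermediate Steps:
r(d, O) = (5 + d)/O (r(d, O) = (5 + d)/(O + 0) = (5 + d)/O)
r(8, A(4)) + 56*79 = (5 + 8)/2 + 56*79 = (1/2)*13 + 4424 = 13/2 + 4424 = 8861/2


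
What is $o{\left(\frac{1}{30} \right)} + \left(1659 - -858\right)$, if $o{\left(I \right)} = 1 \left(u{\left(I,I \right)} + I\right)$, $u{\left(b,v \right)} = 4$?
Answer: $\frac{75631}{30} \approx 2521.0$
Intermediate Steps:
$o{\left(I \right)} = 4 + I$ ($o{\left(I \right)} = 1 \left(4 + I\right) = 4 + I$)
$o{\left(\frac{1}{30} \right)} + \left(1659 - -858\right) = \left(4 + \frac{1}{30}\right) + \left(1659 - -858\right) = \left(4 + \frac{1}{30}\right) + \left(1659 + 858\right) = \frac{121}{30} + 2517 = \frac{75631}{30}$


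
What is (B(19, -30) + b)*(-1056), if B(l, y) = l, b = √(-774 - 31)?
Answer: -20064 - 1056*I*√805 ≈ -20064.0 - 29961.0*I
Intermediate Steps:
b = I*√805 (b = √(-805) = I*√805 ≈ 28.373*I)
(B(19, -30) + b)*(-1056) = (19 + I*√805)*(-1056) = -20064 - 1056*I*√805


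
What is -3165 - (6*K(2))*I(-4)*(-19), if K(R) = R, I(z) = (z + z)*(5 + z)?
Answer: -4989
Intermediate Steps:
I(z) = 2*z*(5 + z) (I(z) = (2*z)*(5 + z) = 2*z*(5 + z))
-3165 - (6*K(2))*I(-4)*(-19) = -3165 - (6*2)*(2*(-4)*(5 - 4))*(-19) = -3165 - 12*(2*(-4)*1)*(-19) = -3165 - 12*(-8)*(-19) = -3165 - (-96)*(-19) = -3165 - 1*1824 = -3165 - 1824 = -4989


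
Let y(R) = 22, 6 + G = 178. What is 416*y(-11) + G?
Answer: 9324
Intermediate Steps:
G = 172 (G = -6 + 178 = 172)
416*y(-11) + G = 416*22 + 172 = 9152 + 172 = 9324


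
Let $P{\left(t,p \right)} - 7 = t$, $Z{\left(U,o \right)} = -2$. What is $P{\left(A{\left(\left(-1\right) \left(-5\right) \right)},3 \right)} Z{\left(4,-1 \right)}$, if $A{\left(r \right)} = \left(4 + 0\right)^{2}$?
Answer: $-46$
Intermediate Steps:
$A{\left(r \right)} = 16$ ($A{\left(r \right)} = 4^{2} = 16$)
$P{\left(t,p \right)} = 7 + t$
$P{\left(A{\left(\left(-1\right) \left(-5\right) \right)},3 \right)} Z{\left(4,-1 \right)} = \left(7 + 16\right) \left(-2\right) = 23 \left(-2\right) = -46$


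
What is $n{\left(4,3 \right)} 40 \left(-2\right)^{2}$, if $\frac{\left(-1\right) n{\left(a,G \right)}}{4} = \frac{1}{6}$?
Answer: $- \frac{320}{3} \approx -106.67$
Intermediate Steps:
$n{\left(a,G \right)} = - \frac{2}{3}$ ($n{\left(a,G \right)} = - \frac{4}{6} = \left(-4\right) \frac{1}{6} = - \frac{2}{3}$)
$n{\left(4,3 \right)} 40 \left(-2\right)^{2} = \left(- \frac{2}{3}\right) 40 \left(-2\right)^{2} = \left(- \frac{80}{3}\right) 4 = - \frac{320}{3}$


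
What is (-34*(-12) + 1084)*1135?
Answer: 1693420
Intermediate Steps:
(-34*(-12) + 1084)*1135 = (408 + 1084)*1135 = 1492*1135 = 1693420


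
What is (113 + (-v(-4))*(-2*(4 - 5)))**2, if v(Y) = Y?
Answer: 14641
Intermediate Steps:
(113 + (-v(-4))*(-2*(4 - 5)))**2 = (113 + (-1*(-4))*(-2*(4 - 5)))**2 = (113 + 4*(-2*(-1)))**2 = (113 + 4*2)**2 = (113 + 8)**2 = 121**2 = 14641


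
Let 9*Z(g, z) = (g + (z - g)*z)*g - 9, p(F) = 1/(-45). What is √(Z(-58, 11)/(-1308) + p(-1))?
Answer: 7*√6741105/9810 ≈ 1.8527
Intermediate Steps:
p(F) = -1/45
Z(g, z) = -1 + g*(g + z*(z - g))/9 (Z(g, z) = ((g + (z - g)*z)*g - 9)/9 = ((g + z*(z - g))*g - 9)/9 = (g*(g + z*(z - g)) - 9)/9 = (-9 + g*(g + z*(z - g)))/9 = -1 + g*(g + z*(z - g))/9)
√(Z(-58, 11)/(-1308) + p(-1)) = √((-1 + (⅑)*(-58)² - ⅑*11*(-58)² + (⅑)*(-58)*11²)/(-1308) - 1/45) = √((-1 + (⅑)*3364 - ⅑*11*3364 + (⅑)*(-58)*121)*(-1/1308) - 1/45) = √((-1 + 3364/9 - 37004/9 - 7018/9)*(-1/1308) - 1/45) = √(-40667/9*(-1/1308) - 1/45) = √(40667/11772 - 1/45) = √(202027/58860) = 7*√6741105/9810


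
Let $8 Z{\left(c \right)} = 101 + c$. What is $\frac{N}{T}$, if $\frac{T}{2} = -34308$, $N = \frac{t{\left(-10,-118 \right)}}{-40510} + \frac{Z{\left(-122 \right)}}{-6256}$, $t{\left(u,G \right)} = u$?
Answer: $- \frac{135119}{13911513043968} \approx -9.7127 \cdot 10^{-9}$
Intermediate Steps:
$Z{\left(c \right)} = \frac{101}{8} + \frac{c}{8}$ ($Z{\left(c \right)} = \frac{101 + c}{8} = \frac{101}{8} + \frac{c}{8}$)
$N = \frac{135119}{202744448}$ ($N = - \frac{10}{-40510} + \frac{\frac{101}{8} + \frac{1}{8} \left(-122\right)}{-6256} = \left(-10\right) \left(- \frac{1}{40510}\right) + \left(\frac{101}{8} - \frac{61}{4}\right) \left(- \frac{1}{6256}\right) = \frac{1}{4051} - - \frac{21}{50048} = \frac{1}{4051} + \frac{21}{50048} = \frac{135119}{202744448} \approx 0.00066645$)
$T = -68616$ ($T = 2 \left(-34308\right) = -68616$)
$\frac{N}{T} = \frac{135119}{202744448 \left(-68616\right)} = \frac{135119}{202744448} \left(- \frac{1}{68616}\right) = - \frac{135119}{13911513043968}$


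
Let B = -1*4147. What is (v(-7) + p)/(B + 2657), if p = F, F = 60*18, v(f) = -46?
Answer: -517/745 ≈ -0.69396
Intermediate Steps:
B = -4147
F = 1080
p = 1080
(v(-7) + p)/(B + 2657) = (-46 + 1080)/(-4147 + 2657) = 1034/(-1490) = 1034*(-1/1490) = -517/745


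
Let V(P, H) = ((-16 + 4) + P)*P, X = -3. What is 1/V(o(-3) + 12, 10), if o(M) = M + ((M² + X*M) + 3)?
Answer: 1/540 ≈ 0.0018519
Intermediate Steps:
o(M) = 3 + M² - 2*M (o(M) = M + ((M² - 3*M) + 3) = M + (3 + M² - 3*M) = 3 + M² - 2*M)
V(P, H) = P*(-12 + P) (V(P, H) = (-12 + P)*P = P*(-12 + P))
1/V(o(-3) + 12, 10) = 1/(((3 + (-3)² - 2*(-3)) + 12)*(-12 + ((3 + (-3)² - 2*(-3)) + 12))) = 1/(((3 + 9 + 6) + 12)*(-12 + ((3 + 9 + 6) + 12))) = 1/((18 + 12)*(-12 + (18 + 12))) = 1/(30*(-12 + 30)) = 1/(30*18) = 1/540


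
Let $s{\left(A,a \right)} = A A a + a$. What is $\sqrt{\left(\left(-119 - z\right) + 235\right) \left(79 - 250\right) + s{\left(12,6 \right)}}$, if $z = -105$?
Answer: $i \sqrt{36921} \approx 192.15 i$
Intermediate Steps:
$s{\left(A,a \right)} = a + a A^{2}$ ($s{\left(A,a \right)} = A^{2} a + a = a A^{2} + a = a + a A^{2}$)
$\sqrt{\left(\left(-119 - z\right) + 235\right) \left(79 - 250\right) + s{\left(12,6 \right)}} = \sqrt{\left(\left(-119 - -105\right) + 235\right) \left(79 - 250\right) + 6 \left(1 + 12^{2}\right)} = \sqrt{\left(\left(-119 + 105\right) + 235\right) \left(-171\right) + 6 \left(1 + 144\right)} = \sqrt{\left(-14 + 235\right) \left(-171\right) + 6 \cdot 145} = \sqrt{221 \left(-171\right) + 870} = \sqrt{-37791 + 870} = \sqrt{-36921} = i \sqrt{36921}$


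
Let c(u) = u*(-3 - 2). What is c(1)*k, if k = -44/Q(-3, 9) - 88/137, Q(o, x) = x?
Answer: 34100/1233 ≈ 27.656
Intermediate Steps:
c(u) = -5*u (c(u) = u*(-5) = -5*u)
k = -6820/1233 (k = -44/9 - 88/137 = -6820/1233 ≈ -5.5312)
c(1)*k = -5*1*(-6820/1233) = -5*(-6820/1233) = 34100/1233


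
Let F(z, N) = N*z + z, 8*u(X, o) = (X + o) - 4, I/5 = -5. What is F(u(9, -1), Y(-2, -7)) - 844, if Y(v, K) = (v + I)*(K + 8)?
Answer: -857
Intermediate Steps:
I = -25 (I = 5*(-5) = -25)
u(X, o) = -½ + X/8 + o/8 (u(X, o) = ((X + o) - 4)/8 = (-4 + X + o)/8 = -½ + X/8 + o/8)
Y(v, K) = (-25 + v)*(8 + K) (Y(v, K) = (v - 25)*(K + 8) = (-25 + v)*(8 + K))
F(z, N) = z + N*z
F(u(9, -1), Y(-2, -7)) - 844 = (-½ + (⅛)*9 + (⅛)*(-1))*(1 + (-200 - 25*(-7) + 8*(-2) - 7*(-2))) - 844 = (-½ + 9/8 - ⅛)*(1 + (-200 + 175 - 16 + 14)) - 844 = (1 - 27)/2 - 844 = (½)*(-26) - 844 = -13 - 844 = -857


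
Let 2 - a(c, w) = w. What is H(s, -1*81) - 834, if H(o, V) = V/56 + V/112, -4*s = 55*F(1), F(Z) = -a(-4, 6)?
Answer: -93651/112 ≈ -836.17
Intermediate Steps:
a(c, w) = 2 - w
F(Z) = 4 (F(Z) = -(2 - 1*6) = -(2 - 6) = -1*(-4) = 4)
s = -55 (s = -55*4/4 = -¼*220 = -55)
H(o, V) = 3*V/112 (H(o, V) = V*(1/56) + V*(1/112) = V/56 + V/112 = 3*V/112)
H(s, -1*81) - 834 = 3*(-1*81)/112 - 834 = (3/112)*(-81) - 834 = -243/112 - 834 = -93651/112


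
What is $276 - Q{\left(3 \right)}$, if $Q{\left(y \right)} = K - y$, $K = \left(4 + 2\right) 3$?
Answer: $261$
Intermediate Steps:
$K = 18$ ($K = 6 \cdot 3 = 18$)
$Q{\left(y \right)} = 18 - y$
$276 - Q{\left(3 \right)} = 276 - \left(18 - 3\right) = 276 - 15 = 261$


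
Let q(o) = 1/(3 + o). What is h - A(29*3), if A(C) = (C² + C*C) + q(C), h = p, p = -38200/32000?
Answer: -4360091/288 ≈ -15139.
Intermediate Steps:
p = -191/160 (p = -38200*1/32000 = -191/160 ≈ -1.1938)
h = -191/160 ≈ -1.1938
A(C) = 1/(3 + C) + 2*C² (A(C) = (C² + C*C) + 1/(3 + C) = (C² + C²) + 1/(3 + C) = 2*C² + 1/(3 + C) = 1/(3 + C) + 2*C²)
h - A(29*3) = -191/160 - (1 + 2*(29*3)²*(3 + 29*3))/(3 + 29*3) = -191/160 - (1 + 2*87²*(3 + 87))/(3 + 87) = -191/160 - (1 + 2*7569*90)/90 = -191/160 - (1 + 1362420)/90 = -191/160 - 1362421/90 = -4360091/288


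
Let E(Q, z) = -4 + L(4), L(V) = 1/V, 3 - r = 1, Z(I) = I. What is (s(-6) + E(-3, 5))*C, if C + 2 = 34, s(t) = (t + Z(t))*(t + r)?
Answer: 1416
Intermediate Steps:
r = 2 (r = 3 - 1*1 = 3 - 1 = 2)
s(t) = 2*t*(2 + t) (s(t) = (t + t)*(t + 2) = (2*t)*(2 + t) = 2*t*(2 + t))
C = 32 (C = -2 + 34 = 32)
E(Q, z) = -15/4 (E(Q, z) = -4 + 1/4 = -4 + ¼ = -15/4)
(s(-6) + E(-3, 5))*C = (2*(-6)*(2 - 6) - 15/4)*32 = (2*(-6)*(-4) - 15/4)*32 = (48 - 15/4)*32 = (177/4)*32 = 1416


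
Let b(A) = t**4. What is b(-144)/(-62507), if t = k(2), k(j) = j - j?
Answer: 0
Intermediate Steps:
k(j) = 0
t = 0
b(A) = 0 (b(A) = 0**4 = 0)
b(-144)/(-62507) = 0/(-62507) = 0*(-1/62507) = 0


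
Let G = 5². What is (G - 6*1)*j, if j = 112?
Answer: 2128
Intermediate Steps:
G = 25
(G - 6*1)*j = (25 - 6*1)*112 = (25 - 6)*112 = 19*112 = 2128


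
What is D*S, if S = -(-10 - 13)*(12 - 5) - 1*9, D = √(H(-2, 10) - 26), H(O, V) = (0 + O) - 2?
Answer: 152*I*√30 ≈ 832.54*I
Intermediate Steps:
H(O, V) = -2 + O (H(O, V) = O - 2 = -2 + O)
D = I*√30 (D = √((-2 - 2) - 26) = √(-4 - 26) = √(-30) = I*√30 ≈ 5.4772*I)
S = 152 (S = -(-23)*7 - 9 = -1*(-161) - 9 = 161 - 9 = 152)
D*S = (I*√30)*152 = 152*I*√30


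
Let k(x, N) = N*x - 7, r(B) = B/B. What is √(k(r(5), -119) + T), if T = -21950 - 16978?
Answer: I*√39054 ≈ 197.62*I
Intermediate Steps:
T = -38928
r(B) = 1
k(x, N) = -7 + N*x
√(k(r(5), -119) + T) = √((-7 - 119*1) - 38928) = √((-7 - 119) - 38928) = √(-126 - 38928) = √(-39054) = I*√39054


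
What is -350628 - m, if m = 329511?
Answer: -680139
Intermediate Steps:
-350628 - m = -350628 - 1*329511 = -350628 - 329511 = -680139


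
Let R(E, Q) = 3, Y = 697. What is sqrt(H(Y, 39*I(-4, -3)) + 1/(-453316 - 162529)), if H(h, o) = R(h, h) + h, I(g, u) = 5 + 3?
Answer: sqrt(265485544201655)/615845 ≈ 26.458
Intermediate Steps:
I(g, u) = 8
H(h, o) = 3 + h
sqrt(H(Y, 39*I(-4, -3)) + 1/(-453316 - 162529)) = sqrt((3 + 697) + 1/(-453316 - 162529)) = sqrt(700 + 1/(-615845)) = sqrt(700 - 1/615845) = sqrt(431091499/615845) = sqrt(265485544201655)/615845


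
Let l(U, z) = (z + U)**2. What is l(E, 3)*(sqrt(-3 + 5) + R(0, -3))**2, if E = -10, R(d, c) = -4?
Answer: 882 - 392*sqrt(2) ≈ 327.63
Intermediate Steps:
l(U, z) = (U + z)**2
l(E, 3)*(sqrt(-3 + 5) + R(0, -3))**2 = (-10 + 3)**2*(sqrt(-3 + 5) - 4)**2 = (-7)**2*(sqrt(2) - 4)**2 = 49*(-4 + sqrt(2))**2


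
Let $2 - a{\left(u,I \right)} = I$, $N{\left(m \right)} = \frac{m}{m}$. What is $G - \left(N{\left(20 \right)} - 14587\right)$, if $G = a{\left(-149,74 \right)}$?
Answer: $14514$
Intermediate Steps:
$N{\left(m \right)} = 1$
$a{\left(u,I \right)} = 2 - I$
$G = -72$ ($G = 2 - 74 = -72$)
$G - \left(N{\left(20 \right)} - 14587\right) = -72 - \left(1 - 14587\right) = -72 - -14586 = -72 + 14586 = 14514$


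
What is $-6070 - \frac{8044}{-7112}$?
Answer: $- \frac{10790449}{1778} \approx -6068.9$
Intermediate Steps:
$-6070 - \frac{8044}{-7112} = -6070 - - \frac{2011}{1778} = -6070 + \frac{2011}{1778} = - \frac{10790449}{1778}$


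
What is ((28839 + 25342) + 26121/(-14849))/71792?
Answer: 201126887/266509852 ≈ 0.75467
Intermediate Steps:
((28839 + 25342) + 26121/(-14849))/71792 = (54181 + 26121*(-1/14849))*(1/71792) = (54181 - 26121/14849)*(1/71792) = (804507548/14849)*(1/71792) = 201126887/266509852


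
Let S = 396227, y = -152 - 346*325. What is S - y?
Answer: 508829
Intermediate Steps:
y = -112602 (y = -152 - 112450 = -112602)
S - y = 396227 - 1*(-112602) = 396227 + 112602 = 508829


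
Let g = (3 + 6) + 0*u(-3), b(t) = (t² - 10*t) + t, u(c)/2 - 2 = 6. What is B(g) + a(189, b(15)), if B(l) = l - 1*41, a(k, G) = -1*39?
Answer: -71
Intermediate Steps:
u(c) = 16 (u(c) = 4 + 2*6 = 4 + 12 = 16)
b(t) = t² - 9*t
a(k, G) = -39
g = 9 (g = (3 + 6) + 0*16 = 9 + 0 = 9)
B(l) = -41 + l (B(l) = l - 41 = -41 + l)
B(g) + a(189, b(15)) = (-41 + 9) - 39 = -32 - 39 = -71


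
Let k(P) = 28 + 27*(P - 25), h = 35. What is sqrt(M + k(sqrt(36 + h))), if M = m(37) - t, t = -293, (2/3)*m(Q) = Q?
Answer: sqrt(-1194 + 108*sqrt(71))/2 ≈ 8.4258*I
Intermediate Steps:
m(Q) = 3*Q/2
M = 697/2 (M = (3/2)*37 - 1*(-293) = 111/2 + 293 = 697/2 ≈ 348.50)
k(P) = -647 + 27*P (k(P) = 28 + 27*(-25 + P) = 28 + (-675 + 27*P) = -647 + 27*P)
sqrt(M + k(sqrt(36 + h))) = sqrt(697/2 + (-647 + 27*sqrt(36 + 35))) = sqrt(697/2 + (-647 + 27*sqrt(71))) = sqrt(-597/2 + 27*sqrt(71))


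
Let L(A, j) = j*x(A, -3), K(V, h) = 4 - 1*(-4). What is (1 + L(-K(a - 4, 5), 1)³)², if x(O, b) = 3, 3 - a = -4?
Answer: 784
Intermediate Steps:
a = 7 (a = 3 - 1*(-4) = 3 + 4 = 7)
K(V, h) = 8 (K(V, h) = 4 + 4 = 8)
L(A, j) = 3*j (L(A, j) = j*3 = 3*j)
(1 + L(-K(a - 4, 5), 1)³)² = (1 + (3*1)³)² = (1 + 3³)² = (1 + 27)² = 28² = 784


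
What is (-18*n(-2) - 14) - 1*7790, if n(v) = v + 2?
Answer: -7804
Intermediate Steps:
n(v) = 2 + v
(-18*n(-2) - 14) - 1*7790 = (-18*(2 - 2) - 14) - 1*7790 = (-18*0 - 14) - 7790 = (0 - 14) - 7790 = -14 - 7790 = -7804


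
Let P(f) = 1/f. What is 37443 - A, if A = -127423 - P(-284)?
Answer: 46821943/284 ≈ 1.6487e+5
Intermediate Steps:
A = -36188131/284 (A = -127423 - 1/(-284) = -127423 - 1*(-1/284) = -127423 + 1/284 = -36188131/284 ≈ -1.2742e+5)
37443 - A = 37443 - 1*(-36188131/284) = 37443 + 36188131/284 = 46821943/284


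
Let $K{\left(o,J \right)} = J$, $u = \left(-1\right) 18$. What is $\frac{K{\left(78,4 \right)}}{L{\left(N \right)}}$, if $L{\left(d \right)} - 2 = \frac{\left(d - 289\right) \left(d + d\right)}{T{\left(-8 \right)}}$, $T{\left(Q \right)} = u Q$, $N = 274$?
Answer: $- \frac{48}{661} \approx -0.072617$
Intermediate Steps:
$u = -18$
$T{\left(Q \right)} = - 18 Q$
$L{\left(d \right)} = 2 + \frac{d \left(-289 + d\right)}{72}$ ($L{\left(d \right)} = 2 + \frac{\left(d - 289\right) \left(d + d\right)}{\left(-18\right) \left(-8\right)} = 2 + \frac{\left(-289 + d\right) 2 d}{144} = 2 + 2 d \left(-289 + d\right) \frac{1}{144} = 2 + \frac{d \left(-289 + d\right)}{72}$)
$\frac{K{\left(78,4 \right)}}{L{\left(N \right)}} = \frac{4}{2 - \frac{39593}{36} + \frac{274^{2}}{72}} = \frac{4}{2 - \frac{39593}{36} + \frac{1}{72} \cdot 75076} = \frac{4}{2 - \frac{39593}{36} + \frac{18769}{18}} = \frac{4}{- \frac{661}{12}} = 4 \left(- \frac{12}{661}\right) = - \frac{48}{661}$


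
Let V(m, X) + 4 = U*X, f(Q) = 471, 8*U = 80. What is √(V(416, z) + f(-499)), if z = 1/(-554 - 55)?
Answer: √173195337/609 ≈ 21.610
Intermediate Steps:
U = 10 (U = (⅛)*80 = 10)
z = -1/609 (z = 1/(-609) = -1/609 ≈ -0.0016420)
V(m, X) = -4 + 10*X
√(V(416, z) + f(-499)) = √((-4 + 10*(-1/609)) + 471) = √((-4 - 10/609) + 471) = √(-2446/609 + 471) = √(284393/609) = √173195337/609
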